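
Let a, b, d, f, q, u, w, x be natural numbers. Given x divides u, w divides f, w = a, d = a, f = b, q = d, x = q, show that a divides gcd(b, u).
Because w = a and w divides f, a divides f. Since f = b, a divides b. x = q and q = d, thus x = d. d = a, so x = a. x divides u, so a divides u. a divides b, so a divides gcd(b, u).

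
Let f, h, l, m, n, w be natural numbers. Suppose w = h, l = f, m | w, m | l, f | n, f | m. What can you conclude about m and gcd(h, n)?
m | gcd(h, n)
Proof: Because w = h and m | w, m | h. l = f and m | l, thus m | f. f | m, so f = m. Since f | n, m | n. Since m | h, m | gcd(h, n).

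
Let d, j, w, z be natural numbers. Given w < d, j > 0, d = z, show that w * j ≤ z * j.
Since d = z and w < d, w < z. j > 0, so w * j < z * j. Then w * j ≤ z * j.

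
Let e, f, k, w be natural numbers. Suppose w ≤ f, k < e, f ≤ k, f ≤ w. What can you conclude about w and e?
w < e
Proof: f ≤ w and w ≤ f, therefore f = w. f ≤ k and k < e, so f < e. Since f = w, w < e.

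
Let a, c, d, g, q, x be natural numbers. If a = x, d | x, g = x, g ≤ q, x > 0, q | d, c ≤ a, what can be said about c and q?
c ≤ q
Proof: Since g = x and g ≤ q, x ≤ q. q | d and d | x, therefore q | x. Since x > 0, q ≤ x. x ≤ q, so x = q. Since a = x, a = q. Since c ≤ a, c ≤ q.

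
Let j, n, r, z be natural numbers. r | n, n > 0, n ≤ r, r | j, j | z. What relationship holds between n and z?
n | z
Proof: r | n and n > 0, so r ≤ n. n ≤ r, so r = n. From r | j and j | z, r | z. r = n, so n | z.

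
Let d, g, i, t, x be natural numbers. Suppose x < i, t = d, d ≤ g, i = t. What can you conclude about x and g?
x < g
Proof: Since i = t and x < i, x < t. From t = d, x < d. Since d ≤ g, x < g.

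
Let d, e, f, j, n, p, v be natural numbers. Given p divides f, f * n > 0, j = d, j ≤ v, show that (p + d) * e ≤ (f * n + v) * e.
Because p divides f, p divides f * n. f * n > 0, so p ≤ f * n. Because j = d and j ≤ v, d ≤ v. p ≤ f * n, so p + d ≤ f * n + v. By multiplying by a non-negative, (p + d) * e ≤ (f * n + v) * e.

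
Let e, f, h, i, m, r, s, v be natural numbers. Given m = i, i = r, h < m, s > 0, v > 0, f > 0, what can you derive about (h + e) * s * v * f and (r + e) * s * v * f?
(h + e) * s * v * f < (r + e) * s * v * f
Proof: From m = i and i = r, m = r. From h < m, h < r. Then h + e < r + e. Since s > 0, (h + e) * s < (r + e) * s. Because v > 0, (h + e) * s * v < (r + e) * s * v. f > 0, so (h + e) * s * v * f < (r + e) * s * v * f.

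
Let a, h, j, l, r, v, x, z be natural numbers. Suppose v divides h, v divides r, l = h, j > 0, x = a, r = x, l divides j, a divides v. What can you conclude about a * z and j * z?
a * z ≤ j * z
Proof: r = x and v divides r, therefore v divides x. x = a, so v divides a. a divides v, so v = a. l = h and l divides j, so h divides j. From v divides h, v divides j. v = a, so a divides j. Since j > 0, a ≤ j. By multiplying by a non-negative, a * z ≤ j * z.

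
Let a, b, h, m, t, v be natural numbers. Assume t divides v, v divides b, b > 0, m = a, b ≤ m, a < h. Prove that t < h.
t divides v and v divides b, thus t divides b. Since b > 0, t ≤ b. From m = a and b ≤ m, b ≤ a. From a < h, b < h. From t ≤ b, t < h.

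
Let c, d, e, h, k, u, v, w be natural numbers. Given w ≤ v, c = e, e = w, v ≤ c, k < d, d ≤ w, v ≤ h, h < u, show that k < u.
From c = e and e = w, c = w. v ≤ c, so v ≤ w. From w ≤ v, w = v. k < d and d ≤ w, therefore k < w. Since w = v, k < v. Because v ≤ h and h < u, v < u. Since k < v, k < u.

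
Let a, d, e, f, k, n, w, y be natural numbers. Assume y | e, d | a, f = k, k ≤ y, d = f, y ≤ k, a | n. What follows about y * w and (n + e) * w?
y * w | (n + e) * w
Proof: d = f and f = k, therefore d = k. k ≤ y and y ≤ k, therefore k = y. d = k, so d = y. From d | a and a | n, d | n. Since d = y, y | n. y | e, so y | n + e. Then y * w | (n + e) * w.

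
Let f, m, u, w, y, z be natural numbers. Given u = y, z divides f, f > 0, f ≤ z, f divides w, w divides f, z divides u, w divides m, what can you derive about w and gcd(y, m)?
w divides gcd(y, m)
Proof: Because z divides f and f > 0, z ≤ f. Because f ≤ z, z = f. f divides w and w divides f, hence f = w. z = f, so z = w. z divides u, so w divides u. u = y, so w divides y. w divides m, so w divides gcd(y, m).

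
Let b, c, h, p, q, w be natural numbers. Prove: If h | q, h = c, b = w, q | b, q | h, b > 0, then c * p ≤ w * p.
q | h and h | q, so q = h. Since h = c, q = c. From q | b, c | b. Since b > 0, c ≤ b. b = w, so c ≤ w. Then c * p ≤ w * p.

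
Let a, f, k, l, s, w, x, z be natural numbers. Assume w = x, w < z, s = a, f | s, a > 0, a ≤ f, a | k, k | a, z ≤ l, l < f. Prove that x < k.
w = x and w < z, hence x < z. s = a and f | s, therefore f | a. Since a > 0, f ≤ a. a ≤ f, so f = a. a | k and k | a, hence a = k. Because f = a, f = k. Since z ≤ l and l < f, z < f. Since f = k, z < k. Because x < z, x < k.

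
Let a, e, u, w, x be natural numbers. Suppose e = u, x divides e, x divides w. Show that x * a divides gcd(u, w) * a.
e = u and x divides e, therefore x divides u. Since x divides w, x divides gcd(u, w). Then x * a divides gcd(u, w) * a.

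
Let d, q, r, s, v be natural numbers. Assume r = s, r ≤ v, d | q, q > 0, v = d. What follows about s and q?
s ≤ q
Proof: Since v = d and r ≤ v, r ≤ d. r = s, so s ≤ d. From d | q and q > 0, d ≤ q. s ≤ d, so s ≤ q.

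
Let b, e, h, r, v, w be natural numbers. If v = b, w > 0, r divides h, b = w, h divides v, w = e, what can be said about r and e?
r ≤ e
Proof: v = b and b = w, therefore v = w. Since r divides h and h divides v, r divides v. Since v = w, r divides w. Since w > 0, r ≤ w. w = e, so r ≤ e.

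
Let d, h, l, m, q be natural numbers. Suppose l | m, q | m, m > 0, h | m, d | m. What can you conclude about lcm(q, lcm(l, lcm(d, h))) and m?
lcm(q, lcm(l, lcm(d, h))) ≤ m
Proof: d | m and h | m, so lcm(d, h) | m. Since l | m, lcm(l, lcm(d, h)) | m. q | m, so lcm(q, lcm(l, lcm(d, h))) | m. m > 0, so lcm(q, lcm(l, lcm(d, h))) ≤ m.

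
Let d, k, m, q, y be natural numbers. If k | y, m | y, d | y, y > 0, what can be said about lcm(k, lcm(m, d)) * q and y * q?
lcm(k, lcm(m, d)) * q ≤ y * q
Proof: m | y and d | y, thus lcm(m, d) | y. Since k | y, lcm(k, lcm(m, d)) | y. From y > 0, lcm(k, lcm(m, d)) ≤ y. Then lcm(k, lcm(m, d)) * q ≤ y * q.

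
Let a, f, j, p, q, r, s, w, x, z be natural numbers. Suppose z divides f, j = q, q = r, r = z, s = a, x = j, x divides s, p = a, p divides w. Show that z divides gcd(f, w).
Because j = q and q = r, j = r. r = z, so j = z. x = j and x divides s, hence j divides s. s = a, so j divides a. Because p = a and p divides w, a divides w. Since j divides a, j divides w. j = z, so z divides w. Since z divides f, z divides gcd(f, w).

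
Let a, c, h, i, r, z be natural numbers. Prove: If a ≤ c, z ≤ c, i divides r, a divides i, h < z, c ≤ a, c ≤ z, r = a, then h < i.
z ≤ c and c ≤ z, hence z = c. c ≤ a and a ≤ c, therefore c = a. z = c, so z = a. r = a and i divides r, hence i divides a. Since a divides i, a = i. z = a, so z = i. h < z, so h < i.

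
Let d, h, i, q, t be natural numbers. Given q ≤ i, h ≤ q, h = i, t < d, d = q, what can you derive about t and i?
t < i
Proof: h = i and h ≤ q, hence i ≤ q. Since q ≤ i, q = i. From d = q and t < d, t < q. Since q = i, t < i.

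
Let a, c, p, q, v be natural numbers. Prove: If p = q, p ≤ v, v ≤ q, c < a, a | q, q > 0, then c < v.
p = q and p ≤ v, so q ≤ v. v ≤ q, so q = v. a | q and q > 0, thus a ≤ q. From c < a, c < q. q = v, so c < v.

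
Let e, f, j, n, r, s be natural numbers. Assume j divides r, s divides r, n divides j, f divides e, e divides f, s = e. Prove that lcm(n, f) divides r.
n divides j and j divides r, thus n divides r. e divides f and f divides e, thus e = f. s = e, so s = f. Since s divides r, f divides r. n divides r, so lcm(n, f) divides r.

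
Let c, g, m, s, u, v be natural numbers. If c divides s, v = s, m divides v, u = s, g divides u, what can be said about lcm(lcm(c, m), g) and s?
lcm(lcm(c, m), g) divides s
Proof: Because v = s and m divides v, m divides s. Since c divides s, lcm(c, m) divides s. u = s and g divides u, therefore g divides s. Since lcm(c, m) divides s, lcm(lcm(c, m), g) divides s.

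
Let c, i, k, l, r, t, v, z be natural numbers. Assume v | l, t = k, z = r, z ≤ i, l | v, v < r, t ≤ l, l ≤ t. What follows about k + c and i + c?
k + c < i + c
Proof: Because l ≤ t and t ≤ l, l = t. Since t = k, l = k. v | l and l | v, hence v = l. Since z = r and z ≤ i, r ≤ i. From v < r, v < i. Since v = l, l < i. l = k, so k < i. Then k + c < i + c.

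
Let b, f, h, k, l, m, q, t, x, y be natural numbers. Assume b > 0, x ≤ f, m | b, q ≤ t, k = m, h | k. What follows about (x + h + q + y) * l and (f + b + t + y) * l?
(x + h + q + y) * l ≤ (f + b + t + y) * l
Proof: k = m and h | k, hence h | m. m | b, so h | b. Because b > 0, h ≤ b. q ≤ t, so h + q ≤ b + t. Since x ≤ f, x + h + q ≤ f + b + t. Then x + h + q + y ≤ f + b + t + y. Then (x + h + q + y) * l ≤ (f + b + t + y) * l.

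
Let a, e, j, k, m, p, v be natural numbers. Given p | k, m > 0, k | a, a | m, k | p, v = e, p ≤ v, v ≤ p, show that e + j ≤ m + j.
k | p and p | k, thus k = p. Since p ≤ v and v ≤ p, p = v. Since v = e, p = e. k = p, so k = e. Because k | a and a | m, k | m. k = e, so e | m. m > 0, so e ≤ m. Then e + j ≤ m + j.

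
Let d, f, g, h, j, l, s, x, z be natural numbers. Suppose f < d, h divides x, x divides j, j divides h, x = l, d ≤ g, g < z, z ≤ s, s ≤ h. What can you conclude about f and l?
f < l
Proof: x divides j and j divides h, hence x divides h. h divides x, so h = x. Since x = l, h = l. Since d ≤ g and g < z, d < z. z ≤ s, so d < s. s ≤ h, so d < h. From h = l, d < l. Since f < d, f < l.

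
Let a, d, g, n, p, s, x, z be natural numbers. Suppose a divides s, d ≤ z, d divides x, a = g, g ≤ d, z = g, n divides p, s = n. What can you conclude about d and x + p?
d divides x + p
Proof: Because z = g and d ≤ z, d ≤ g. g ≤ d, so g = d. a = g, so a = d. a divides s, so d divides s. s = n, so d divides n. n divides p, so d divides p. d divides x, so d divides x + p.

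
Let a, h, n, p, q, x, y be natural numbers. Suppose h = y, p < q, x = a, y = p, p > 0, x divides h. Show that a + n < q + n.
h = y and y = p, hence h = p. x divides h, so x divides p. x = a, so a divides p. Since p > 0, a ≤ p. Since p < q, a < q. Then a + n < q + n.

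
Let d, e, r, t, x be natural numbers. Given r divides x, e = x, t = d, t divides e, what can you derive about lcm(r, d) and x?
lcm(r, d) divides x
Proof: t = d and t divides e, hence d divides e. e = x, so d divides x. r divides x, so lcm(r, d) divides x.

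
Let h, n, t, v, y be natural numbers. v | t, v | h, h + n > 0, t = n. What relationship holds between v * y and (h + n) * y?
v * y ≤ (h + n) * y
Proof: t = n and v | t, thus v | n. v | h, so v | h + n. Since h + n > 0, v ≤ h + n. Then v * y ≤ (h + n) * y.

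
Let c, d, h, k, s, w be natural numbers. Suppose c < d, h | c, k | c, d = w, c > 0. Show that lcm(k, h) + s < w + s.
Since k | c and h | c, lcm(k, h) | c. Since c > 0, lcm(k, h) ≤ c. Since d = w and c < d, c < w. Because lcm(k, h) ≤ c, lcm(k, h) < w. Then lcm(k, h) + s < w + s.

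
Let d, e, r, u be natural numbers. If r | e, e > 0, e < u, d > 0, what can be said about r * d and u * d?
r * d < u * d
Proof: From r | e and e > 0, r ≤ e. Since e < u, r < u. d > 0, so r * d < u * d.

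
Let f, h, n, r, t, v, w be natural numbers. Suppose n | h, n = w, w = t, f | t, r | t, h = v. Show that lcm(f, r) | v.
f | t and r | t, thus lcm(f, r) | t. From n = w and n | h, w | h. h = v, so w | v. w = t, so t | v. lcm(f, r) | t, so lcm(f, r) | v.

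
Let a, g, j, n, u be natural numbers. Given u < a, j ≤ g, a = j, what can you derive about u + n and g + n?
u + n < g + n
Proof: Since a = j and u < a, u < j. Since j ≤ g, u < g. Then u + n < g + n.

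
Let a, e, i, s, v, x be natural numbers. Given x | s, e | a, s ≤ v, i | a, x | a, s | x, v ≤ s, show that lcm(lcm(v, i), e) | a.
x | s and s | x, so x = s. s ≤ v and v ≤ s, thus s = v. Since x = s, x = v. x | a, so v | a. Since i | a, lcm(v, i) | a. Because e | a, lcm(lcm(v, i), e) | a.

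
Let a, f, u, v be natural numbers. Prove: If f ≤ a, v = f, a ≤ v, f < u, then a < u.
Because v = f and a ≤ v, a ≤ f. Since f ≤ a, f = a. f < u, so a < u.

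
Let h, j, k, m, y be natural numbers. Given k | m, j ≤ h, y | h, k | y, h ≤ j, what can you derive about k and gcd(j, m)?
k | gcd(j, m)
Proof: From h ≤ j and j ≤ h, h = j. y | h, so y | j. Since k | y, k | j. k | m, so k | gcd(j, m).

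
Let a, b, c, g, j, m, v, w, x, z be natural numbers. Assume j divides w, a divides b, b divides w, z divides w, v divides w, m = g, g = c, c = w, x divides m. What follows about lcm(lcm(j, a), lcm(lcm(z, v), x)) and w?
lcm(lcm(j, a), lcm(lcm(z, v), x)) divides w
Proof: a divides b and b divides w, thus a divides w. From j divides w, lcm(j, a) divides w. z divides w and v divides w, hence lcm(z, v) divides w. From m = g and g = c, m = c. c = w, so m = w. x divides m, so x divides w. Since lcm(z, v) divides w, lcm(lcm(z, v), x) divides w. Since lcm(j, a) divides w, lcm(lcm(j, a), lcm(lcm(z, v), x)) divides w.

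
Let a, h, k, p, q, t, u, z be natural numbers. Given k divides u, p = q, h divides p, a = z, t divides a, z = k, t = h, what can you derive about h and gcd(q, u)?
h divides gcd(q, u)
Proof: p = q and h divides p, so h divides q. a = z and z = k, therefore a = k. t = h and t divides a, hence h divides a. From a = k, h divides k. k divides u, so h divides u. Since h divides q, h divides gcd(q, u).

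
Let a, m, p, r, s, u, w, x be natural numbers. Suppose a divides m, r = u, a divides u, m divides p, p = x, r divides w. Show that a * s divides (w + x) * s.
From r = u and r divides w, u divides w. a divides u, so a divides w. a divides m and m divides p, therefore a divides p. Since p = x, a divides x. a divides w, so a divides w + x. Then a * s divides (w + x) * s.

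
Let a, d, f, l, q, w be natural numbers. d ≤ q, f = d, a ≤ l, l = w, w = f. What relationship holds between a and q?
a ≤ q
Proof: l = w and w = f, thus l = f. a ≤ l, so a ≤ f. From f = d, a ≤ d. Since d ≤ q, a ≤ q.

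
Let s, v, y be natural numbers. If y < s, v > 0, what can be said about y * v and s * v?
y * v < s * v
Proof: y < s and v > 0. By multiplying by a positive, y * v < s * v.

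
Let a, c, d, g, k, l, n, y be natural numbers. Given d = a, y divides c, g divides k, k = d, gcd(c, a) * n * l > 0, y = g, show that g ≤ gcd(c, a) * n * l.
y = g and y divides c, hence g divides c. Because k = d and d = a, k = a. g divides k, so g divides a. g divides c, so g divides gcd(c, a). Then g divides gcd(c, a) * n. Then g divides gcd(c, a) * n * l. Since gcd(c, a) * n * l > 0, g ≤ gcd(c, a) * n * l.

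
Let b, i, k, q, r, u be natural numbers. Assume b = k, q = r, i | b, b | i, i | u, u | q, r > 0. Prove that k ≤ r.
Since i | b and b | i, i = b. b = k, so i = k. Since i | u and u | q, i | q. Because q = r, i | r. Since i = k, k | r. Because r > 0, k ≤ r.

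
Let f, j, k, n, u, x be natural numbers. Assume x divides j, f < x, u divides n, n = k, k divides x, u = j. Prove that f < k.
u = j and u divides n, thus j divides n. Since x divides j, x divides n. Since n = k, x divides k. k divides x, so x = k. Because f < x, f < k.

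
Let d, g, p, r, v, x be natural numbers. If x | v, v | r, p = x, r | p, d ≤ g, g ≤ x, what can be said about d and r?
d ≤ r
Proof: x | v and v | r, therefore x | r. Because p = x and r | p, r | x. Since x | r, x = r. From d ≤ g and g ≤ x, d ≤ x. x = r, so d ≤ r.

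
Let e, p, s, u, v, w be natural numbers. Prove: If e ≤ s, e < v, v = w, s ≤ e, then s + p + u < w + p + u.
e ≤ s and s ≤ e, thus e = s. v = w and e < v, thus e < w. e = s, so s < w. Then s + p < w + p. Then s + p + u < w + p + u.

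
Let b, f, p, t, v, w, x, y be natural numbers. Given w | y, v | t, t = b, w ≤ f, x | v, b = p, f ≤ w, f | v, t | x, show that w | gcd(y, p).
From f ≤ w and w ≤ f, f = w. Since t | x and x | v, t | v. Since v | t, v = t. t = b, so v = b. f | v, so f | b. b = p, so f | p. Since f = w, w | p. w | y, so w | gcd(y, p).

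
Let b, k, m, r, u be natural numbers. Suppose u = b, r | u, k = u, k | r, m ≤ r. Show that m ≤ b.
Since k = u and k | r, u | r. r | u, so r = u. Since m ≤ r, m ≤ u. u = b, so m ≤ b.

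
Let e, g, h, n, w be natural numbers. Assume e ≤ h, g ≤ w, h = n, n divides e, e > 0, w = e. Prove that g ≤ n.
Since h = n and e ≤ h, e ≤ n. Since n divides e and e > 0, n ≤ e. Because e ≤ n, e = n. Since w = e, w = n. Since g ≤ w, g ≤ n.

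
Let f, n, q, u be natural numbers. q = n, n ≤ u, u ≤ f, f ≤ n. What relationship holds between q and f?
q = f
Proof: Because n ≤ u and u ≤ f, n ≤ f. Since f ≤ n, n = f. q = n, so q = f.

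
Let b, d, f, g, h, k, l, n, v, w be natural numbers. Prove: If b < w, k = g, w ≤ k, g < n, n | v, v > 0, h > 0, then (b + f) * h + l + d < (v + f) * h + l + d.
k = g and w ≤ k, thus w ≤ g. g < n, so w < n. b < w, so b < n. n | v and v > 0, thus n ≤ v. Since b < n, b < v. Then b + f < v + f. h > 0, so (b + f) * h < (v + f) * h. Then (b + f) * h + l < (v + f) * h + l. Then (b + f) * h + l + d < (v + f) * h + l + d.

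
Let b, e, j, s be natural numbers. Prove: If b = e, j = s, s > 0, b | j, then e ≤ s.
j = s and b | j, therefore b | s. Since s > 0, b ≤ s. b = e, so e ≤ s.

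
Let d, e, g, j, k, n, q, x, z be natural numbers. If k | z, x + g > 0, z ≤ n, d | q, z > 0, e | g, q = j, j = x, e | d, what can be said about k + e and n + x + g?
k + e ≤ n + x + g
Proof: k | z and z > 0, so k ≤ z. From z ≤ n, k ≤ n. From q = j and j = x, q = x. e | d and d | q, therefore e | q. Since q = x, e | x. Since e | g, e | x + g. x + g > 0, so e ≤ x + g. Since k ≤ n, k + e ≤ n + x + g.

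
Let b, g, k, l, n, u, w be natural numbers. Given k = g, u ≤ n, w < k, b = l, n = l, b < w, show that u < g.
n = l and u ≤ n, therefore u ≤ l. Since b = l and b < w, l < w. u ≤ l, so u < w. k = g and w < k, hence w < g. Since u < w, u < g.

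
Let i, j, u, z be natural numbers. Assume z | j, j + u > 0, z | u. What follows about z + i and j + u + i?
z + i ≤ j + u + i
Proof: From z | j and z | u, z | j + u. From j + u > 0, z ≤ j + u. Then z + i ≤ j + u + i.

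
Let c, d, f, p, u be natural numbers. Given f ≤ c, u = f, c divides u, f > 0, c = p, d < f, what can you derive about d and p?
d < p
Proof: u = f and c divides u, so c divides f. f > 0, so c ≤ f. Since f ≤ c, f = c. c = p, so f = p. Since d < f, d < p.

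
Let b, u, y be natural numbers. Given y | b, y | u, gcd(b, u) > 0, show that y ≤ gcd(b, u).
y | b and y | u, therefore y | gcd(b, u). From gcd(b, u) > 0, y ≤ gcd(b, u).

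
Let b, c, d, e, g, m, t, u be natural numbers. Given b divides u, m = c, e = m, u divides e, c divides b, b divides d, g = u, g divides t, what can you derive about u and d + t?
u divides d + t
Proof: e = m and u divides e, thus u divides m. Since m = c, u divides c. Since c divides b, u divides b. From b divides u, b = u. From b divides d, u divides d. From g = u and g divides t, u divides t. Because u divides d, u divides d + t.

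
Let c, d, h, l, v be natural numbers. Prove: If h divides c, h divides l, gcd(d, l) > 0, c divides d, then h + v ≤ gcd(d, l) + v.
Since h divides c and c divides d, h divides d. h divides l, so h divides gcd(d, l). Since gcd(d, l) > 0, h ≤ gcd(d, l). Then h + v ≤ gcd(d, l) + v.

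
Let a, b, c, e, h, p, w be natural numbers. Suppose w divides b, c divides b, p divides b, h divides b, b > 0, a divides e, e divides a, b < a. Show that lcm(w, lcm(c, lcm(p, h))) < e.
From p divides b and h divides b, lcm(p, h) divides b. Since c divides b, lcm(c, lcm(p, h)) divides b. Because w divides b, lcm(w, lcm(c, lcm(p, h))) divides b. Because b > 0, lcm(w, lcm(c, lcm(p, h))) ≤ b. a divides e and e divides a, so a = e. b < a, so b < e. Since lcm(w, lcm(c, lcm(p, h))) ≤ b, lcm(w, lcm(c, lcm(p, h))) < e.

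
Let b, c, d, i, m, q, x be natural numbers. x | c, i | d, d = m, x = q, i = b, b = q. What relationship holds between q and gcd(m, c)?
q | gcd(m, c)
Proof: From i = b and b = q, i = q. Since d = m and i | d, i | m. i = q, so q | m. x = q and x | c, therefore q | c. q | m, so q | gcd(m, c).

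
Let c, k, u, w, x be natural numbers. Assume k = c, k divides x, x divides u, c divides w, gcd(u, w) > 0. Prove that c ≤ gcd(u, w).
k = c and k divides x, thus c divides x. Since x divides u, c divides u. Since c divides w, c divides gcd(u, w). gcd(u, w) > 0, so c ≤ gcd(u, w).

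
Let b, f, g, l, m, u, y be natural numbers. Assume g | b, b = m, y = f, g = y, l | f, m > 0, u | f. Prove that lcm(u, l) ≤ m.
From u | f and l | f, lcm(u, l) | f. Since g = y and y = f, g = f. g | b, so f | b. b = m, so f | m. lcm(u, l) | f, so lcm(u, l) | m. m > 0, so lcm(u, l) ≤ m.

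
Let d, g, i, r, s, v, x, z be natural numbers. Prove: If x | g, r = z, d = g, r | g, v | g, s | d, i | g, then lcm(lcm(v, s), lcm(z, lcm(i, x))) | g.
From d = g and s | d, s | g. v | g, so lcm(v, s) | g. Because r = z and r | g, z | g. From i | g and x | g, lcm(i, x) | g. Since z | g, lcm(z, lcm(i, x)) | g. Since lcm(v, s) | g, lcm(lcm(v, s), lcm(z, lcm(i, x))) | g.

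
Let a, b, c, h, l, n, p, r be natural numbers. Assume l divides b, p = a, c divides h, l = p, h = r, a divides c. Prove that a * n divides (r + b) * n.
h = r and c divides h, so c divides r. Since a divides c, a divides r. l = p and l divides b, therefore p divides b. Since p = a, a divides b. a divides r, so a divides r + b. Then a * n divides (r + b) * n.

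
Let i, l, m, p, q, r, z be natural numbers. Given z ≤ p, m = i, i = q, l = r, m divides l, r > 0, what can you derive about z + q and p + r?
z + q ≤ p + r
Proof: m = i and i = q, so m = q. From l = r and m divides l, m divides r. r > 0, so m ≤ r. Since m = q, q ≤ r. From z ≤ p, z + q ≤ p + r.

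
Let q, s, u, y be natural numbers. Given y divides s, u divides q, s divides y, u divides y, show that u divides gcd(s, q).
y divides s and s divides y, therefore y = s. u divides y, so u divides s. u divides q, so u divides gcd(s, q).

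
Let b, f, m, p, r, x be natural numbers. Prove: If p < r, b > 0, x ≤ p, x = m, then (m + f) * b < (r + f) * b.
Because x ≤ p and p < r, x < r. Since x = m, m < r. Then m + f < r + f. Because b > 0, by multiplying by a positive, (m + f) * b < (r + f) * b.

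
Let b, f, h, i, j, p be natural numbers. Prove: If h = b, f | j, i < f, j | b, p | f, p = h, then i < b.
f | j and j | b, thus f | b. p = h and p | f, thus h | f. h = b, so b | f. f | b, so f = b. Since i < f, i < b.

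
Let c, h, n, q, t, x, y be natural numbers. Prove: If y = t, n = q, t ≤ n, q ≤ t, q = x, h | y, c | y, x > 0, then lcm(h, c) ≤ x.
n = q and t ≤ n, thus t ≤ q. q ≤ t, so t = q. y = t, so y = q. Since q = x, y = x. Because h | y and c | y, lcm(h, c) | y. Since y = x, lcm(h, c) | x. x > 0, so lcm(h, c) ≤ x.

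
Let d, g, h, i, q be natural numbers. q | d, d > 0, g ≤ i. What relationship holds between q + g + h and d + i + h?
q + g + h ≤ d + i + h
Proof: From q | d and d > 0, q ≤ d. g ≤ i, so q + g ≤ d + i. Then q + g + h ≤ d + i + h.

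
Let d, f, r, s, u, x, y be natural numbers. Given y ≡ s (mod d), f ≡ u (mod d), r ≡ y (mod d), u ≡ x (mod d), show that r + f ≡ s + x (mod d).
From r ≡ y (mod d) and y ≡ s (mod d), r ≡ s (mod d). From f ≡ u (mod d) and u ≡ x (mod d), f ≡ x (mod d). Since r ≡ s (mod d), r + f ≡ s + x (mod d).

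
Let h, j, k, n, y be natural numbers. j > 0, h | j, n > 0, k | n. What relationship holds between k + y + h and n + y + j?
k + y + h ≤ n + y + j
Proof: Since k | n and n > 0, k ≤ n. Then k + y ≤ n + y. Since h | j and j > 0, h ≤ j. Since k + y ≤ n + y, k + y + h ≤ n + y + j.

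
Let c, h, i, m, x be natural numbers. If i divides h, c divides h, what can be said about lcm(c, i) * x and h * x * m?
lcm(c, i) * x divides h * x * m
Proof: c divides h and i divides h, hence lcm(c, i) divides h. Then lcm(c, i) * x divides h * x. Then lcm(c, i) * x divides h * x * m.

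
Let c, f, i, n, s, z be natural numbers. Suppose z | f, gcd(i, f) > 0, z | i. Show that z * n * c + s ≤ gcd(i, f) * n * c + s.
z | i and z | f, therefore z | gcd(i, f). gcd(i, f) > 0, so z ≤ gcd(i, f). Then z * n ≤ gcd(i, f) * n. Then z * n * c ≤ gcd(i, f) * n * c. Then z * n * c + s ≤ gcd(i, f) * n * c + s.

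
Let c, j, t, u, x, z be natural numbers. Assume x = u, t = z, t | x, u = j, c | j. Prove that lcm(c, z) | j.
Because x = u and u = j, x = j. t | x, so t | j. Because t = z, z | j. Since c | j, lcm(c, z) | j.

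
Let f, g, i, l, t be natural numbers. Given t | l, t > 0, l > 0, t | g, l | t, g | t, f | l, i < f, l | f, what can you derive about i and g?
i < g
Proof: Since f | l and l | f, f = l. l | t and t > 0, hence l ≤ t. t | l and l > 0, hence t ≤ l. l ≤ t, so l = t. Since f = l, f = t. Since t | g and g | t, t = g. Since f = t, f = g. i < f, so i < g.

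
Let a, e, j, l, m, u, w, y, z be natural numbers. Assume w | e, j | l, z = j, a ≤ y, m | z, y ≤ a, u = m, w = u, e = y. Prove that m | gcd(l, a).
From z = j and m | z, m | j. Since j | l, m | l. Because y ≤ a and a ≤ y, y = a. Since e = y and w | e, w | y. y = a, so w | a. Since w = u, u | a. Since u = m, m | a. m | l, so m | gcd(l, a).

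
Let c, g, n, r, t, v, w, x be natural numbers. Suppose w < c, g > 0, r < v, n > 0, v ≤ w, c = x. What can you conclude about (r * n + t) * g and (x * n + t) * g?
(r * n + t) * g < (x * n + t) * g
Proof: c = x and w < c, so w < x. Since v ≤ w, v < x. Since r < v, r < x. Using n > 0 and multiplying by a positive, r * n < x * n. Then r * n + t < x * n + t. Because g > 0, by multiplying by a positive, (r * n + t) * g < (x * n + t) * g.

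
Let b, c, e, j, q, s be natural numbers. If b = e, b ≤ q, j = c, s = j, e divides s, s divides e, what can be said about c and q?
c ≤ q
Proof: From e divides s and s divides e, e = s. Since s = j, e = j. Since j = c, e = c. Because b = e and b ≤ q, e ≤ q. Because e = c, c ≤ q.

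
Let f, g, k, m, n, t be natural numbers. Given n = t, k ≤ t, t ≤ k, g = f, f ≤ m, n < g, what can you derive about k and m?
k < m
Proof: t ≤ k and k ≤ t, so t = k. n = t and n < g, thus t < g. Since g = f, t < f. f ≤ m, so t < m. Since t = k, k < m.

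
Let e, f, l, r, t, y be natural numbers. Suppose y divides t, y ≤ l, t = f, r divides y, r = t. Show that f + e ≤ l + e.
r = t and r divides y, hence t divides y. Since y divides t, y = t. t = f, so y = f. Because y ≤ l, f ≤ l. Then f + e ≤ l + e.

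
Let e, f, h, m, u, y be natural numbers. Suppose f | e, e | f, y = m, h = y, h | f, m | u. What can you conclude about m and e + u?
m | e + u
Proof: f | e and e | f, thus f = e. Since h = y and h | f, y | f. Since y = m, m | f. Since f = e, m | e. Since m | u, m | e + u.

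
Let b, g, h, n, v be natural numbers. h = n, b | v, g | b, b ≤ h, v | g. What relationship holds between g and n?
g ≤ n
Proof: b | v and v | g, so b | g. Since g | b, b = g. h = n and b ≤ h, hence b ≤ n. Since b = g, g ≤ n.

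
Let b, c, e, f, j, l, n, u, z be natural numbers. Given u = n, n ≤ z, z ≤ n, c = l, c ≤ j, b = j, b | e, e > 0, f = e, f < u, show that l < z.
n ≤ z and z ≤ n, so n = z. Since u = n, u = z. c = l and c ≤ j, therefore l ≤ j. b = j and b | e, so j | e. e > 0, so j ≤ e. From f = e and f < u, e < u. j ≤ e, so j < u. l ≤ j, so l < u. Since u = z, l < z.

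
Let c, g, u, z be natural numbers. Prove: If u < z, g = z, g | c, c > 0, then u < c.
g = z and g | c, therefore z | c. Since c > 0, z ≤ c. Because u < z, u < c.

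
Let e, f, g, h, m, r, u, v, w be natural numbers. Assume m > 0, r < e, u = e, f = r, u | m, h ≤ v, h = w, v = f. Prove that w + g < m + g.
v = f and f = r, thus v = r. Since h ≤ v, h ≤ r. r < e, so h < e. u = e and u | m, thus e | m. Because m > 0, e ≤ m. Since h < e, h < m. From h = w, w < m. Then w + g < m + g.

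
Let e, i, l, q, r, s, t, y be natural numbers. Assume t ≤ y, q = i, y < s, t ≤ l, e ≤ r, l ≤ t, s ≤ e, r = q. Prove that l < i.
Since r = q and q = i, r = i. Because t ≤ l and l ≤ t, t = l. From t ≤ y, l ≤ y. Because y < s and s ≤ e, y < e. l ≤ y, so l < e. e ≤ r, so l < r. Since r = i, l < i.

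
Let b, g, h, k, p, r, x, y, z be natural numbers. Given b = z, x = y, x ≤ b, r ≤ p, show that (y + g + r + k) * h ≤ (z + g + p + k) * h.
x = y and x ≤ b, hence y ≤ b. b = z, so y ≤ z. Then y + g ≤ z + g. Because r ≤ p, r + k ≤ p + k. Since y + g ≤ z + g, y + g + r + k ≤ z + g + p + k. By multiplying by a non-negative, (y + g + r + k) * h ≤ (z + g + p + k) * h.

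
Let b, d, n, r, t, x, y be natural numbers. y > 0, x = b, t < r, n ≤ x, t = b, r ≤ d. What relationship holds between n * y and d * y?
n * y < d * y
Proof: Since x = b and n ≤ x, n ≤ b. t = b and t < r, thus b < r. Since r ≤ d, b < d. Since n ≤ b, n < d. Using y > 0 and multiplying by a positive, n * y < d * y.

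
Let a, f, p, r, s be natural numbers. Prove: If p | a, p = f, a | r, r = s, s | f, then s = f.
From p | a and a | r, p | r. Since p = f, f | r. r = s, so f | s. s | f, so s = f.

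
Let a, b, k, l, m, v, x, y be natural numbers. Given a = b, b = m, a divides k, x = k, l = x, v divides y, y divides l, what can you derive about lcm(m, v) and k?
lcm(m, v) divides k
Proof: a = b and b = m, therefore a = m. a divides k, so m divides k. v divides y and y divides l, hence v divides l. Since l = x, v divides x. x = k, so v divides k. Since m divides k, lcm(m, v) divides k.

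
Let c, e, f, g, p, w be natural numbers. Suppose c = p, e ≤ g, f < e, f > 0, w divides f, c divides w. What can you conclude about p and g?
p < g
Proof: c divides w and w divides f, thus c divides f. f > 0, so c ≤ f. c = p, so p ≤ f. Since f < e, p < e. e ≤ g, so p < g.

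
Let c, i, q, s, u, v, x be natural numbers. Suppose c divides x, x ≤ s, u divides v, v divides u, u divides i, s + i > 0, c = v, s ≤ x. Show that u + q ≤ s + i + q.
v divides u and u divides v, hence v = u. Since c = v, c = u. x ≤ s and s ≤ x, so x = s. Since c divides x, c divides s. Since c = u, u divides s. u divides i, so u divides s + i. s + i > 0, so u ≤ s + i. Then u + q ≤ s + i + q.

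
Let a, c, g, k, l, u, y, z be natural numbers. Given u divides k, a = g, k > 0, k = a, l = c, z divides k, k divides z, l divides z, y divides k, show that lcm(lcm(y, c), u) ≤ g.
k = a and a = g, hence k = g. From z divides k and k divides z, z = k. Because l divides z, l divides k. Since l = c, c divides k. y divides k, so lcm(y, c) divides k. Since u divides k, lcm(lcm(y, c), u) divides k. k > 0, so lcm(lcm(y, c), u) ≤ k. Because k = g, lcm(lcm(y, c), u) ≤ g.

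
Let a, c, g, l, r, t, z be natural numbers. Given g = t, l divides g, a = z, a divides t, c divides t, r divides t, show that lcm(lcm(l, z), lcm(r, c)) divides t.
g = t and l divides g, hence l divides t. a = z and a divides t, so z divides t. l divides t, so lcm(l, z) divides t. r divides t and c divides t, thus lcm(r, c) divides t. lcm(l, z) divides t, so lcm(lcm(l, z), lcm(r, c)) divides t.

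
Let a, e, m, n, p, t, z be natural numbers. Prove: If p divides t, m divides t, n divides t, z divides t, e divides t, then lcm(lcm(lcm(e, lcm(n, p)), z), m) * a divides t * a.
From n divides t and p divides t, lcm(n, p) divides t. e divides t, so lcm(e, lcm(n, p)) divides t. z divides t, so lcm(lcm(e, lcm(n, p)), z) divides t. Since m divides t, lcm(lcm(lcm(e, lcm(n, p)), z), m) divides t. Then lcm(lcm(lcm(e, lcm(n, p)), z), m) * a divides t * a.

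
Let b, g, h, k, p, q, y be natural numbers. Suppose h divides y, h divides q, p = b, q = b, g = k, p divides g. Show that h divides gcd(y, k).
q = b and h divides q, therefore h divides b. Because p = b and p divides g, b divides g. Since g = k, b divides k. h divides b, so h divides k. Since h divides y, h divides gcd(y, k).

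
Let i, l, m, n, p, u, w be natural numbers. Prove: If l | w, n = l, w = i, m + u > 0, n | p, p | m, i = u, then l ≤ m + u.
Since n = l and n | p, l | p. p | m, so l | m. w = i and l | w, therefore l | i. Because i = u, l | u. Since l | m, l | m + u. Since m + u > 0, l ≤ m + u.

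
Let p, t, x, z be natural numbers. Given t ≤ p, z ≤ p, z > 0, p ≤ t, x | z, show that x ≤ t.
p ≤ t and t ≤ p, therefore p = t. Because x | z and z > 0, x ≤ z. Since z ≤ p, x ≤ p. p = t, so x ≤ t.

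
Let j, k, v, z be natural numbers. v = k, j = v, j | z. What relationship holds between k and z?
k | z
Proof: Since j = v and j | z, v | z. From v = k, k | z.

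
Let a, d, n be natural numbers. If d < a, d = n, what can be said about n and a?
n < a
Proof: d = n and d < a. By substitution, n < a.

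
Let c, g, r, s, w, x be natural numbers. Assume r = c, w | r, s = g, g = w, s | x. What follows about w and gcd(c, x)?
w | gcd(c, x)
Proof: r = c and w | r, so w | c. s = g and g = w, so s = w. Because s | x, w | x. Since w | c, w | gcd(c, x).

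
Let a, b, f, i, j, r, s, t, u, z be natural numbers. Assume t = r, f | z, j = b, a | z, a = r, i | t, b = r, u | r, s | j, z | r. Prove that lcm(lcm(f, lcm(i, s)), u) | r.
a = r and a | z, so r | z. From z | r, z = r. Since f | z, f | r. t = r and i | t, thus i | r. j = b and b = r, thus j = r. From s | j, s | r. Because i | r, lcm(i, s) | r. Since f | r, lcm(f, lcm(i, s)) | r. Since u | r, lcm(lcm(f, lcm(i, s)), u) | r.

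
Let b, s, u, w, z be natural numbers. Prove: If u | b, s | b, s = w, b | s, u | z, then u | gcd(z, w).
b | s and s | b, thus b = s. Since s = w, b = w. Since u | b, u | w. Since u | z, u | gcd(z, w).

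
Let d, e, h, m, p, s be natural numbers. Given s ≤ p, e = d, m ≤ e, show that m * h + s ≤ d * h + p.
Since e = d and m ≤ e, m ≤ d. By multiplying by a non-negative, m * h ≤ d * h. Since s ≤ p, m * h + s ≤ d * h + p.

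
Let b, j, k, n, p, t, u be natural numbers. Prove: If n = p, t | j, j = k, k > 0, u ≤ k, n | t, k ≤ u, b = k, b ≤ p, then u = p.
From u ≤ k and k ≤ u, u = k. b = k and b ≤ p, hence k ≤ p. n | t and t | j, therefore n | j. Since j = k, n | k. Since n = p, p | k. Since k > 0, p ≤ k. Since k ≤ p, k = p. Since u = k, u = p.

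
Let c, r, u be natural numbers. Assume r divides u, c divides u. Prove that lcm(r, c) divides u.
From r divides u and c divides u, because lcm divides any common multiple, lcm(r, c) divides u.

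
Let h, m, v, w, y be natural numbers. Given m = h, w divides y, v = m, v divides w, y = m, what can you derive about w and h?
w = h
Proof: y = m and w divides y, so w divides m. v = m and v divides w, hence m divides w. w divides m, so w = m. m = h, so w = h.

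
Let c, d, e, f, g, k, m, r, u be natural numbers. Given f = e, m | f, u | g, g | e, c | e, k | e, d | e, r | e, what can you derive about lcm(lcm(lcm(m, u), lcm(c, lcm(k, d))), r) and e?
lcm(lcm(lcm(m, u), lcm(c, lcm(k, d))), r) | e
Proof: f = e and m | f, hence m | e. u | g and g | e, hence u | e. m | e, so lcm(m, u) | e. From k | e and d | e, lcm(k, d) | e. c | e, so lcm(c, lcm(k, d)) | e. Because lcm(m, u) | e, lcm(lcm(m, u), lcm(c, lcm(k, d))) | e. Since r | e, lcm(lcm(lcm(m, u), lcm(c, lcm(k, d))), r) | e.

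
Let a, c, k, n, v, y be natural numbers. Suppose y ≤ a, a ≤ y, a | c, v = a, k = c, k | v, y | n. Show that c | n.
y ≤ a and a ≤ y, hence y = a. From k = c and k | v, c | v. v = a, so c | a. a | c, so a = c. y = a, so y = c. y | n, so c | n.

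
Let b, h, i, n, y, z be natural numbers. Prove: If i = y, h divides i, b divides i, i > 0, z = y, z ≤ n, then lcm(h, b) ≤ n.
h divides i and b divides i, thus lcm(h, b) divides i. i > 0, so lcm(h, b) ≤ i. i = y, so lcm(h, b) ≤ y. z = y and z ≤ n, so y ≤ n. Since lcm(h, b) ≤ y, lcm(h, b) ≤ n.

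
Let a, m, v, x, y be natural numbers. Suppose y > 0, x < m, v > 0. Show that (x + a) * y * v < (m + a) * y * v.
x < m, therefore x + a < m + a. Since y > 0, (x + a) * y < (m + a) * y. Since v > 0, (x + a) * y * v < (m + a) * y * v.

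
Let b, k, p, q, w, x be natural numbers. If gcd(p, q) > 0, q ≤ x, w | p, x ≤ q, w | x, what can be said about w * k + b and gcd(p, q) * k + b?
w * k + b ≤ gcd(p, q) * k + b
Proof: Since x ≤ q and q ≤ x, x = q. w | x, so w | q. w | p, so w | gcd(p, q). Since gcd(p, q) > 0, w ≤ gcd(p, q). Then w * k ≤ gcd(p, q) * k. Then w * k + b ≤ gcd(p, q) * k + b.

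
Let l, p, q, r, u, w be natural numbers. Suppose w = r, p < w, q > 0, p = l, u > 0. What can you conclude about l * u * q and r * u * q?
l * u * q < r * u * q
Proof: w = r and p < w, thus p < r. From p = l, l < r. Combining with u > 0, by multiplying by a positive, l * u < r * u. Combining with q > 0, by multiplying by a positive, l * u * q < r * u * q.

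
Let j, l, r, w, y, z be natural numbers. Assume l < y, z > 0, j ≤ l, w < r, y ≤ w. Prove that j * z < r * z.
l < y and y ≤ w, thus l < w. Since w < r, l < r. j ≤ l, so j < r. Since z > 0, by multiplying by a positive, j * z < r * z.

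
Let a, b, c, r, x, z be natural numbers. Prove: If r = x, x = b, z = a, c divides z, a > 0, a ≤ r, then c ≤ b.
r = x and x = b, hence r = b. Because z = a and c divides z, c divides a. Because a > 0, c ≤ a. Because a ≤ r, c ≤ r. r = b, so c ≤ b.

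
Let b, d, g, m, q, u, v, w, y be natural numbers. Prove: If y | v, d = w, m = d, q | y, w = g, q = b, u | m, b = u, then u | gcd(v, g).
From q = b and q | y, b | y. Since b = u, u | y. Since y | v, u | v. Because m = d and d = w, m = w. From w = g, m = g. Since u | m, u | g. Because u | v, u | gcd(v, g).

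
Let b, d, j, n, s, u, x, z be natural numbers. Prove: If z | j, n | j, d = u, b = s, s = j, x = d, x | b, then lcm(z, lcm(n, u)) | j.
Since b = s and s = j, b = j. Since x = d and x | b, d | b. b = j, so d | j. Since d = u, u | j. Since n | j, lcm(n, u) | j. Since z | j, lcm(z, lcm(n, u)) | j.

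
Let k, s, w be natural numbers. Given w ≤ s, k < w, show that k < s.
k < w and w ≤ s. By transitivity, k < s.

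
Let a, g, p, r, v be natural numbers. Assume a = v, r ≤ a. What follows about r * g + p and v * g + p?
r * g + p ≤ v * g + p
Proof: From a = v and r ≤ a, r ≤ v. By multiplying by a non-negative, r * g ≤ v * g. Then r * g + p ≤ v * g + p.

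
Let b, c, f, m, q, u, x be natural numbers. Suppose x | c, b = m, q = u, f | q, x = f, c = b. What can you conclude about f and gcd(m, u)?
f | gcd(m, u)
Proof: c = b and b = m, so c = m. Since x = f and x | c, f | c. Since c = m, f | m. q = u and f | q, so f | u. Since f | m, f | gcd(m, u).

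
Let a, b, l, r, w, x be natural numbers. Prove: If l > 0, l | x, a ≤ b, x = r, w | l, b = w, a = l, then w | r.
a = l and a ≤ b, therefore l ≤ b. Since b = w, l ≤ w. From w | l and l > 0, w ≤ l. Since l ≤ w, l = w. Since x = r and l | x, l | r. Since l = w, w | r.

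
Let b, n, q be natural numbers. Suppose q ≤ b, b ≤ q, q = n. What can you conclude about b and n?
b = n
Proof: b ≤ q and q ≤ b, thus b = q. Since q = n, b = n.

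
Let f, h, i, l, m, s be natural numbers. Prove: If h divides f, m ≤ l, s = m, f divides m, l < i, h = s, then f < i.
h = s and s = m, thus h = m. From h divides f, m divides f. f divides m, so m = f. m ≤ l and l < i, therefore m < i. m = f, so f < i.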